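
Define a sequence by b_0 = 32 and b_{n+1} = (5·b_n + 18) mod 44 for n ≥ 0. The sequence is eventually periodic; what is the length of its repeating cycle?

Computing terms: b_0 = 32; b_1 = 2; b_2 = 28; b_3 = 26; b_4 = 16; b_5 = 10; b_6 = 24; b_7 = 6; b_8 = 4; b_9 = 38; b_{10} = 32.
Since b_{10} = b_0 = 32, the sequence is periodic with period 10.

10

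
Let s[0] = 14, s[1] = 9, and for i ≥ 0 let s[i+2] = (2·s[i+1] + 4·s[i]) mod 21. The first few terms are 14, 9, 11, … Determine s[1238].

Listing terms: s[0] = 14; s[1] = 9; s[2] = 11; s[3] = 16; s[4] = 13; s[5] = 6; s[6] = 1; s[7] = 5; s[8] = 14; s[9] = 6; s[10] = 5; s[11] = 13; s[12] = 4; s[13] = 18; s[14] = 10; s[15] = 8; s[16] = 14; s[17] = 18; s[18] = 8; s[19] = 4; s[20] = 19; s[21] = 12; s[22] = 16; s[23] = 17; s[24] = 14; s[25] = 12; s[26] = 17; s[27] = 19; s[28] = 1; s[29] = 15; s[30] = 13; s[31] = 2; s[32] = 14; s[33] = 15; s[34] = 2; s[35] = 1; s[36] = 10; s[37] = 3; s[38] = 4; s[39] = 20; s[40] = 14; s[41] = 3; s[42] = 20; s[43] = 10; s[44] = 16; s[45] = 9; s[46] = 19; s[47] = 11; s[48] = 14; s[49] = 9.
The sequence repeats with period 48.
(1238 - 0) mod 48 = 38, so s[1238] = s[38] = 4.

4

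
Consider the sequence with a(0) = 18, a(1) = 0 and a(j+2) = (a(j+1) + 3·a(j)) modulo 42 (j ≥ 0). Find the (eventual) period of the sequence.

24

Listing terms: a(0) = 18,  a(1) = 0,  a(2) = 12,  a(3) = 12,  a(4) = 6,  a(5) = 0,  a(6) = 18,  a(7) = 18,  a(8) = 30,  a(9) = 0,  a(10) = 6,  a(11) = 6,  a(12) = 24,  a(13) = 0,  a(14) = 30,  a(15) = 30,  a(16) = 36,  a(17) = 0,  a(18) = 24,  a(19) = 24,  a(20) = 12,  a(21) = 0,  a(22) = 36,  a(23) = 36,  a(24) = 18,  a(25) = 0.
The sequence repeats with period 24.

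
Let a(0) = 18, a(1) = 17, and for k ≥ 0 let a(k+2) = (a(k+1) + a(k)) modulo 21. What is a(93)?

1

Computing terms: a(0) = 18; a(1) = 17; a(2) = 14; a(3) = 10; a(4) = 3; a(5) = 13; a(6) = 16; a(7) = 8; a(8) = 3; a(9) = 11; a(10) = 14; a(11) = 4; a(12) = 18; a(13) = 1; a(14) = 19; a(15) = 20; a(16) = 18; a(17) = 17.
Since (a(16), a(17)) = (a(0), a(1)) = (18, 17) (two consecutive terms determine the rest), the sequence is periodic with period 16.
So a(93) = a(0 + ((93-0) mod 16)) = a(13) = 1.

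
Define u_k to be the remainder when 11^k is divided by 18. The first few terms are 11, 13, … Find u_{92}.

13

We have u_1 = 11, u_2 = 13, u_3 = 17, u_4 = 7, u_5 = 5, u_6 = 1, u_7 = 11.
Since u_7 = u_1 = 11, the sequence is periodic with period 6.
(92 - 1) mod 6 = 1, so u_{92} = u_2 = 13.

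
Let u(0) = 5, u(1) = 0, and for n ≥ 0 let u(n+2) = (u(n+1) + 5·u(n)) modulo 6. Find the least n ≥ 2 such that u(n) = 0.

4

Computing terms: u(0) = 5, u(1) = 0, u(2) = 1, u(3) = 1, u(4) = 0, u(5) = 5, u(6) = 5, u(7) = 0.
The sequence repeats with period 6.
The value 0 first appears (with n ≥ 2) at u(4).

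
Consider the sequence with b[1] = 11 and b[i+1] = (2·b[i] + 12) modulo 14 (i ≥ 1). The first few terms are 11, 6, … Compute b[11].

6

Computing terms: b[1] = 11, b[2] = 6, b[3] = 10, b[4] = 4, b[5] = 6.
Since b[5] = b[2] = 6, the sequence is eventually periodic: after a pre-period of length 1 it cycles with period 3.
For i ≥ 2, b[i] depends only on (i - 2) mod 3. (11 - 2) mod 3 = 0, so b[11] = b[2] = 6.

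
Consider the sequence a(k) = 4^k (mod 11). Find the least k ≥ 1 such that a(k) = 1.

a(0) = 1,  a(1) = 4,  a(2) = 5,  a(3) = 9,  a(4) = 3,  a(5) = 1.
The sequence repeats with period 5.
The value 1 next appears (with k ≥ 1) at a(5).

5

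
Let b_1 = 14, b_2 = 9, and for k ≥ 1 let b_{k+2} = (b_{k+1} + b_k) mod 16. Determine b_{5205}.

11

b_1 = 14,  b_2 = 9,  b_3 = 7,  b_4 = 0,  b_5 = 7,  b_6 = 7,  b_7 = 14,  b_8 = 5,  b_9 = 3,  b_{10} = 8,  b_{11} = 11,  b_{12} = 3,  b_{13} = 14,  b_{14} = 1,  b_{15} = 15,  b_{16} = 0,  b_{17} = 15,  b_{18} = 15,  b_{19} = 14,  b_{20} = 13,  b_{21} = 11,  b_{22} = 8,  b_{23} = 3,  b_{24} = 11,  b_{25} = 14,  b_{26} = 9.
The sequence repeats with period 24.
(5205 - 1) mod 24 = 20, so b_{5205} = b_{21} = 11.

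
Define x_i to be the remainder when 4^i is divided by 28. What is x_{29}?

16

We have x_1 = 4, x_2 = 16, x_3 = 8, x_4 = 4.
Since x_4 = x_1 = 4, the sequence is periodic with period 3.
So x_{29} = x_{1 + ((29-1) mod 3)} = x_2 = 16.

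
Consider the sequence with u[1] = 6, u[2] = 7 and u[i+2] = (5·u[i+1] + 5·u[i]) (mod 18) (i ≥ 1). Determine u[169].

12

We have u[1] = 6; u[2] = 7; u[3] = 11; u[4] = 0; u[5] = 1; u[6] = 5; u[7] = 12; u[8] = 13; u[9] = 17; u[10] = 6; u[11] = 7.
The sequence repeats with period 9.
So u[169] = u[1 + ((169-1) mod 9)] = u[7] = 12.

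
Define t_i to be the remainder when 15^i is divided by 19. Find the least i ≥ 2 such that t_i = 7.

Listing terms: t_1 = 15; t_2 = 16; t_3 = 12; t_4 = 9; t_5 = 2; t_6 = 11; t_7 = 13; t_8 = 5; t_9 = 18; t_{10} = 4; t_{11} = 3; t_{12} = 7; t_{13} = 10; t_{14} = 17; t_{15} = 8; t_{16} = 6; t_{17} = 14; t_{18} = 1; t_{19} = 15.
Since t_{19} = t_1 = 15, the sequence is periodic with period 18.
The value 7 first appears (with i ≥ 2) at t_{12}.

12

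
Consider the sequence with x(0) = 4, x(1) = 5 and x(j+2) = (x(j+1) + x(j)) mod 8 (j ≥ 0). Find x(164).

x(0) = 4, x(1) = 5, x(2) = 1, x(3) = 6, x(4) = 7, x(5) = 5, x(6) = 4, x(7) = 1, x(8) = 5, x(9) = 6, x(10) = 3, x(11) = 1, x(12) = 4, x(13) = 5.
Since (x(12), x(13)) = (x(0), x(1)) = (4, 5) (two consecutive terms determine the rest), the sequence is periodic with period 12.
So x(164) = x(0 + ((164-0) mod 12)) = x(8) = 5.

5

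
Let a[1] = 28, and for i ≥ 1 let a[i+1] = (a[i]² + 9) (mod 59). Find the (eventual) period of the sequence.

7

Listing terms: a[1] = 28, a[2] = 26, a[3] = 36, a[4] = 7, a[5] = 58, a[6] = 10, a[7] = 50, a[8] = 31, a[9] = 26.
Since a[9] = a[2] = 26, the sequence is eventually periodic: after a pre-period of length 1 it cycles with period 7.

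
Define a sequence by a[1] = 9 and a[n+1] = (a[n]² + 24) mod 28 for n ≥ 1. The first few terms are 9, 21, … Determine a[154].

Listing terms: a[1] = 9,  a[2] = 21,  a[3] = 17,  a[4] = 5,  a[5] = 21.
Since a[5] = a[2] = 21, the sequence is eventually periodic: after a pre-period of length 1 it cycles with period 3.
For n ≥ 2, a[n] depends only on (n - 2) mod 3. (154 - 2) mod 3 = 2, so a[154] = a[4] = 5.

5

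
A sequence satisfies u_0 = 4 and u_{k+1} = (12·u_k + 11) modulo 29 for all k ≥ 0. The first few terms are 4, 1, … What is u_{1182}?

We have u_0 = 4; u_1 = 1; u_2 = 23; u_3 = 26; u_4 = 4.
Since u_4 = u_0 = 4, the sequence is periodic with period 4.
So u_{1182} = u_{0 + ((1182-0) mod 4)} = u_2 = 23.

23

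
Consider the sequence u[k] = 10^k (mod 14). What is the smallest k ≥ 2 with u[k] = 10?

7

Listing terms: u[1] = 10, u[2] = 2, u[3] = 6, u[4] = 4, u[5] = 12, u[6] = 8, u[7] = 10.
The sequence repeats with period 6.
The value 10 next appears (with k ≥ 2) at u[7].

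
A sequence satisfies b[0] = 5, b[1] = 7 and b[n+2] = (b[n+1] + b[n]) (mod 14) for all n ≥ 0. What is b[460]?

b[0] = 5; b[1] = 7; b[2] = 12; b[3] = 5; b[4] = 3; b[5] = 8; b[6] = 11; b[7] = 5; b[8] = 2; b[9] = 7; b[10] = 9; b[11] = 2; b[12] = 11; b[13] = 13; b[14] = 10; b[15] = 9; b[16] = 5; b[17] = 0; b[18] = 5; b[19] = 5; b[20] = 10; b[21] = 1; b[22] = 11; b[23] = 12; b[24] = 9; b[25] = 7; b[26] = 2; b[27] = 9; b[28] = 11; b[29] = 6; b[30] = 3; b[31] = 9; b[32] = 12; b[33] = 7; b[34] = 5; b[35] = 12; b[36] = 3; b[37] = 1; b[38] = 4; b[39] = 5; b[40] = 9; b[41] = 0; b[42] = 9; b[43] = 9; b[44] = 4; b[45] = 13; b[46] = 3; b[47] = 2; b[48] = 5; b[49] = 7.
Since (b[48], b[49]) = (b[0], b[1]) = (5, 7) (two consecutive terms determine the rest), the sequence is periodic with period 48.
(460 - 0) mod 48 = 28, so b[460] = b[28] = 11.

11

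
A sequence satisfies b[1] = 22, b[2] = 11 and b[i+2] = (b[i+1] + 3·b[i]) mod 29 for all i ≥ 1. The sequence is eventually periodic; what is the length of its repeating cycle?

Listing terms: b[1] = 22; b[2] = 11; b[3] = 19; b[4] = 23; b[5] = 22; b[6] = 4; b[7] = 12; b[8] = 24; b[9] = 2; b[10] = 16; b[11] = 22; b[12] = 12; b[13] = 20; b[14] = 27; b[15] = 0; b[16] = 23; b[17] = 23; b[18] = 5; b[19] = 16; b[20] = 2; b[21] = 21; b[22] = 27; b[23] = 3; b[24] = 26; b[25] = 6; b[26] = 26; b[27] = 15; b[28] = 6; b[29] = 22; b[30] = 11.
The sequence repeats with period 28.

28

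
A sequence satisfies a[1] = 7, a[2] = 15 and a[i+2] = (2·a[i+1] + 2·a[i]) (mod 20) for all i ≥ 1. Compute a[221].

a[1] = 7, a[2] = 15, a[3] = 4, a[4] = 18, a[5] = 4, a[6] = 4, a[7] = 16, a[8] = 0, a[9] = 12, a[10] = 4, a[11] = 12, a[12] = 12, a[13] = 8, a[14] = 0, a[15] = 16, a[16] = 12, a[17] = 16, a[18] = 16, a[19] = 4, a[20] = 0, a[21] = 8, a[22] = 16, a[23] = 8, a[24] = 8, a[25] = 12, a[26] = 0, a[27] = 4, a[28] = 8, a[29] = 4, a[30] = 4.
Since (a[29], a[30]) = (a[5], a[6]) = (4, 4) (two consecutive terms determine the rest), the sequence is eventually periodic: after a pre-period of length 4 it cycles with period 24.
For i ≥ 5, a[i] depends only on (i - 5) mod 24. (221 - 5) mod 24 = 0, so a[221] = a[5] = 4.

4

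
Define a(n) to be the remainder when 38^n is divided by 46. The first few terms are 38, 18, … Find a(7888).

a(1) = 38; a(2) = 18; a(3) = 40; a(4) = 2; a(5) = 30; a(6) = 36; a(7) = 34; a(8) = 4; a(9) = 14; a(10) = 26; a(11) = 22; a(12) = 8; a(13) = 28; a(14) = 6; a(15) = 44; a(16) = 16; a(17) = 10; a(18) = 12; a(19) = 42; a(20) = 32; a(21) = 20; a(22) = 24; a(23) = 38.
Since a(23) = a(1) = 38, the sequence is periodic with period 22.
(7888 - 1) mod 22 = 11, so a(7888) = a(12) = 8.

8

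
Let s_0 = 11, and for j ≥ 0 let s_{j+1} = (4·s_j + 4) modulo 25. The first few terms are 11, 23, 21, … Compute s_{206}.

16

We have s_0 = 11,  s_1 = 23,  s_2 = 21,  s_3 = 13,  s_4 = 6,  s_5 = 3,  s_6 = 16,  s_7 = 18,  s_8 = 1,  s_9 = 8,  s_{10} = 11.
The sequence repeats with period 10.
So s_{206} = s_{0 + ((206-0) mod 10)} = s_6 = 16.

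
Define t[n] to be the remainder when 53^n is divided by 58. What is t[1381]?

25

t[0] = 1; t[1] = 53; t[2] = 25; t[3] = 49; t[4] = 45; t[5] = 7; t[6] = 23; t[7] = 1.
The sequence repeats with period 7.
(1381 - 0) mod 7 = 2, so t[1381] = t[2] = 25.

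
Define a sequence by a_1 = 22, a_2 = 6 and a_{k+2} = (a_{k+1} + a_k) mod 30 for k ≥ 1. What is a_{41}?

22

Computing terms: a_1 = 22; a_2 = 6; a_3 = 28; a_4 = 4; a_5 = 2; a_6 = 6; a_7 = 8; a_8 = 14; a_9 = 22; a_{10} = 6.
The sequence repeats with period 8.
So a_{41} = a_{1 + ((41-1) mod 8)} = a_1 = 22.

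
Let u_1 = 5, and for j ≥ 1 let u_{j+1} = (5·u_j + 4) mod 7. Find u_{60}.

3

We have u_1 = 5; u_2 = 1; u_3 = 2; u_4 = 0; u_5 = 4; u_6 = 3; u_7 = 5.
Since u_7 = u_1 = 5, the sequence is periodic with period 6.
(60 - 1) mod 6 = 5, so u_{60} = u_6 = 3.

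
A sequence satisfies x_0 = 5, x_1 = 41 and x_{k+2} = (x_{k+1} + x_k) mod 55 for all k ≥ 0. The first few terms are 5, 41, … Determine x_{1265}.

Listing terms: x_0 = 5,  x_1 = 41,  x_2 = 46,  x_3 = 32,  x_4 = 23,  x_5 = 0,  x_6 = 23,  x_7 = 23,  x_8 = 46,  x_9 = 14,  x_{10} = 5,  x_{11} = 19,  x_{12} = 24,  x_{13} = 43,  x_{14} = 12,  x_{15} = 0,  x_{16} = 12,  x_{17} = 12,  x_{18} = 24,  x_{19} = 36,  x_{20} = 5,  x_{21} = 41.
The sequence repeats with period 20.
(1265 - 0) mod 20 = 5, so x_{1265} = x_5 = 0.

0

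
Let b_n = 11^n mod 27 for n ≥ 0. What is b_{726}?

Computing terms: b_0 = 1, b_1 = 11, b_2 = 13, b_3 = 8, b_4 = 7, b_5 = 23, b_6 = 10, b_7 = 2, b_8 = 22, b_9 = 26, b_{10} = 16, b_{11} = 14, b_{12} = 19, b_{13} = 20, b_{14} = 4, b_{15} = 17, b_{16} = 25, b_{17} = 5, b_{18} = 1.
The sequence repeats with period 18.
(726 - 0) mod 18 = 6, so b_{726} = b_6 = 10.

10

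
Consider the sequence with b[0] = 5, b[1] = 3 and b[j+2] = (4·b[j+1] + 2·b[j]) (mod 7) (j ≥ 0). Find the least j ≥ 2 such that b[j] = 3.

b[0] = 5, b[1] = 3, b[2] = 1, b[3] = 3, b[4] = 0, b[5] = 6, b[6] = 3, b[7] = 3, b[8] = 4, b[9] = 1, b[10] = 5, b[11] = 1, b[12] = 0, b[13] = 2, b[14] = 1, b[15] = 1, b[16] = 6, b[17] = 5, b[18] = 4, b[19] = 5, b[20] = 0, b[21] = 3, b[22] = 5, b[23] = 5, b[24] = 2, b[25] = 4, b[26] = 6, b[27] = 4, b[28] = 0, b[29] = 1, b[30] = 4, b[31] = 4, b[32] = 3, b[33] = 6, b[34] = 2, b[35] = 6, b[36] = 0, b[37] = 5, b[38] = 6, b[39] = 6, b[40] = 1, b[41] = 2, b[42] = 3, b[43] = 2, b[44] = 0, b[45] = 4, b[46] = 2, b[47] = 2, b[48] = 5, b[49] = 3.
The sequence repeats with period 48.
The value 3 first appears (with j ≥ 2) at b[3].

3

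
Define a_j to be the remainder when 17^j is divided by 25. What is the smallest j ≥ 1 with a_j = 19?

Computing terms: a_0 = 1,  a_1 = 17,  a_2 = 14,  a_3 = 13,  a_4 = 21,  a_5 = 7,  a_6 = 19,  a_7 = 23,  a_8 = 16,  a_9 = 22,  a_{10} = 24,  a_{11} = 8,  a_{12} = 11,  a_{13} = 12,  a_{14} = 4,  a_{15} = 18,  a_{16} = 6,  a_{17} = 2,  a_{18} = 9,  a_{19} = 3,  a_{20} = 1.
Since a_{20} = a_0 = 1, the sequence is periodic with period 20.
The value 19 first appears (with j ≥ 1) at a_6.

6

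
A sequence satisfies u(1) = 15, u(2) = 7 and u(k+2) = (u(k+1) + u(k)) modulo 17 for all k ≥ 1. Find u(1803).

We have u(1) = 15; u(2) = 7; u(3) = 5; u(4) = 12; u(5) = 0; u(6) = 12; u(7) = 12; u(8) = 7; u(9) = 2; u(10) = 9; u(11) = 11; u(12) = 3; u(13) = 14; u(14) = 0; u(15) = 14; u(16) = 14; u(17) = 11; u(18) = 8; u(19) = 2; u(20) = 10; u(21) = 12; u(22) = 5; u(23) = 0; u(24) = 5; u(25) = 5; u(26) = 10; u(27) = 15; u(28) = 8; u(29) = 6; u(30) = 14; u(31) = 3; u(32) = 0; u(33) = 3; u(34) = 3; u(35) = 6; u(36) = 9; u(37) = 15; u(38) = 7.
Since (u(37), u(38)) = (u(1), u(2)) = (15, 7) (two consecutive terms determine the rest), the sequence is periodic with period 36.
So u(1803) = u(1 + ((1803-1) mod 36)) = u(3) = 5.

5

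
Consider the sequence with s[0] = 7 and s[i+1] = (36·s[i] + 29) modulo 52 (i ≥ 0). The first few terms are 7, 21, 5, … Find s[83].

29

We have s[0] = 7, s[1] = 21, s[2] = 5, s[3] = 1, s[4] = 13, s[5] = 29, s[6] = 33, s[7] = 21.
Since s[7] = s[1] = 21, the sequence is eventually periodic: after a pre-period of length 1 it cycles with period 6.
For i ≥ 1, s[i] depends only on (i - 1) mod 6. (83 - 1) mod 6 = 4, so s[83] = s[5] = 29.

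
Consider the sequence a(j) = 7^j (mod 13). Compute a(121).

Listing terms: a(0) = 1,  a(1) = 7,  a(2) = 10,  a(3) = 5,  a(4) = 9,  a(5) = 11,  a(6) = 12,  a(7) = 6,  a(8) = 3,  a(9) = 8,  a(10) = 4,  a(11) = 2,  a(12) = 1.
The sequence repeats with period 12.
So a(121) = a(0 + ((121-0) mod 12)) = a(1) = 7.

7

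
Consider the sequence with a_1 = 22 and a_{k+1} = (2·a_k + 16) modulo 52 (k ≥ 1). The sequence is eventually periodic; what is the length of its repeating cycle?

a_1 = 22; a_2 = 8; a_3 = 32; a_4 = 28; a_5 = 20; a_6 = 4; a_7 = 24; a_8 = 12; a_9 = 40; a_{10} = 44; a_{11} = 0; a_{12} = 16; a_{13} = 48; a_{14} = 8.
Since a_{14} = a_2 = 8, the sequence is eventually periodic: after a pre-period of length 1 it cycles with period 12.

12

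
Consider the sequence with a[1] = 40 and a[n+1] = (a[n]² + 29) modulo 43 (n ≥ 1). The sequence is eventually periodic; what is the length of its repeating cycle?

Listing terms: a[1] = 40, a[2] = 38, a[3] = 11, a[4] = 21, a[5] = 40.
The sequence repeats with period 4.

4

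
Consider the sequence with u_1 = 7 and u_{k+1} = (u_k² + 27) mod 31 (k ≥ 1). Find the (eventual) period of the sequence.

Listing terms: u_1 = 7,  u_2 = 14,  u_3 = 6,  u_4 = 1,  u_5 = 28,  u_6 = 5,  u_7 = 21,  u_8 = 3,  u_9 = 5.
Since u_9 = u_6 = 5, the sequence is eventually periodic: after a pre-period of length 5 it cycles with period 3.

3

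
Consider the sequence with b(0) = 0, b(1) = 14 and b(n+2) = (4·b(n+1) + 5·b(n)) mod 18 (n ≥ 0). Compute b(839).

We have b(0) = 0; b(1) = 14; b(2) = 2; b(3) = 6; b(4) = 16; b(5) = 4; b(6) = 6; b(7) = 8; b(8) = 8; b(9) = 0; b(10) = 4; b(11) = 16; b(12) = 12; b(13) = 2; b(14) = 14; b(15) = 12; b(16) = 10; b(17) = 10; b(18) = 0; b(19) = 14.
The sequence repeats with period 18.
So b(839) = b(0 + ((839-0) mod 18)) = b(11) = 16.

16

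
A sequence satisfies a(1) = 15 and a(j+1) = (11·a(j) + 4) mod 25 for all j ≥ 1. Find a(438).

3

We have a(1) = 15,  a(2) = 19,  a(3) = 13,  a(4) = 22,  a(5) = 21,  a(6) = 10,  a(7) = 14,  a(8) = 8,  a(9) = 17,  a(10) = 16,  a(11) = 5,  a(12) = 9,  a(13) = 3,  a(14) = 12,  a(15) = 11,  a(16) = 0,  a(17) = 4,  a(18) = 23,  a(19) = 7,  a(20) = 6,  a(21) = 20,  a(22) = 24,  a(23) = 18,  a(24) = 2,  a(25) = 1,  a(26) = 15.
The sequence repeats with period 25.
(438 - 1) mod 25 = 12, so a(438) = a(13) = 3.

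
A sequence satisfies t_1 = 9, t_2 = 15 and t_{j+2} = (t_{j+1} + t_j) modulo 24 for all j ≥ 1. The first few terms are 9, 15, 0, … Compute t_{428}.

Listing terms: t_1 = 9; t_2 = 15; t_3 = 0; t_4 = 15; t_5 = 15; t_6 = 6; t_7 = 21; t_8 = 3; t_9 = 0; t_{10} = 3; t_{11} = 3; t_{12} = 6; t_{13} = 9; t_{14} = 15.
Since (t_{13}, t_{14}) = (t_1, t_2) = (9, 15) (two consecutive terms determine the rest), the sequence is periodic with period 12.
(428 - 1) mod 12 = 7, so t_{428} = t_8 = 3.

3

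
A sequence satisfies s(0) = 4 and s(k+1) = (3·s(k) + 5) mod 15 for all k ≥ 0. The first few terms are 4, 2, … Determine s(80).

14

We have s(0) = 4,  s(1) = 2,  s(2) = 11,  s(3) = 8,  s(4) = 14,  s(5) = 2.
Since s(5) = s(1) = 2, the sequence is eventually periodic: after a pre-period of length 1 it cycles with period 4.
For k ≥ 1, s(k) depends only on (k - 1) mod 4. (80 - 1) mod 4 = 3, so s(80) = s(4) = 14.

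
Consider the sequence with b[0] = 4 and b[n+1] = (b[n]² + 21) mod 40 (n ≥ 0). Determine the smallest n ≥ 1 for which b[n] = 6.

6

Computing terms: b[0] = 4, b[1] = 37, b[2] = 30, b[3] = 1, b[4] = 22, b[5] = 25, b[6] = 6, b[7] = 17, b[8] = 30.
Since b[8] = b[2] = 30, the sequence is eventually periodic: after a pre-period of length 2 it cycles with period 6.
The value 6 first appears (with n ≥ 1) at b[6].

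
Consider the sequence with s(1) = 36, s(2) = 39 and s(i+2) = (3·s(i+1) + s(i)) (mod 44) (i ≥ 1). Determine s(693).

41

s(1) = 36,  s(2) = 39,  s(3) = 21,  s(4) = 14,  s(5) = 19,  s(6) = 27,  s(7) = 12,  s(8) = 19,  s(9) = 25,  s(10) = 6,  s(11) = 43,  s(12) = 3,  s(13) = 8,  s(14) = 27,  s(15) = 1,  s(16) = 30,  s(17) = 3,  s(18) = 39,  s(19) = 32,  s(20) = 3,  s(21) = 41,  s(22) = 38,  s(23) = 23,  s(24) = 19,  s(25) = 36,  s(26) = 39.
The sequence repeats with period 24.
So s(693) = s(1 + ((693-1) mod 24)) = s(21) = 41.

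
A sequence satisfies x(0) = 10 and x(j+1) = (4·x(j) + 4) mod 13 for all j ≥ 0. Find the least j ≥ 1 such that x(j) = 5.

x(0) = 10, x(1) = 5, x(2) = 11, x(3) = 9, x(4) = 1, x(5) = 8, x(6) = 10.
The sequence repeats with period 6.
The value 5 first appears (with j ≥ 1) at x(1).

1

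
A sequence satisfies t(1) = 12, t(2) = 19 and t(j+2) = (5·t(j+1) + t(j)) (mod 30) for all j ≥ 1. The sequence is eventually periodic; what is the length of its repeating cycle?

Computing terms: t(1) = 12, t(2) = 19, t(3) = 17, t(4) = 14, t(5) = 27, t(6) = 29, t(7) = 22, t(8) = 19, t(9) = 27, t(10) = 4, t(11) = 17, t(12) = 29, t(13) = 12, t(14) = 29, t(15) = 7, t(16) = 4, t(17) = 27, t(18) = 19, t(19) = 2, t(20) = 29, t(21) = 27, t(22) = 14, t(23) = 7, t(24) = 19, t(25) = 12, t(26) = 19.
Since (t(25), t(26)) = (t(1), t(2)) = (12, 19) (two consecutive terms determine the rest), the sequence is periodic with period 24.

24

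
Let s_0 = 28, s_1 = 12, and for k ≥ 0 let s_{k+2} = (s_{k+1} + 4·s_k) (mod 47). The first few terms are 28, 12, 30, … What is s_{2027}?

s_0 = 28; s_1 = 12; s_2 = 30; s_3 = 31; s_4 = 10; s_5 = 40; s_6 = 33; s_7 = 5; s_8 = 43; s_9 = 16; s_{10} = 0; s_{11} = 17; s_{12} = 17; s_{13} = 38; s_{14} = 12; s_{15} = 23; s_{16} = 24; s_{17} = 22; s_{18} = 24; s_{19} = 18; s_{20} = 20; s_{21} = 45; s_{22} = 31; s_{23} = 23; s_{24} = 6; s_{25} = 4; s_{26} = 28; s_{27} = 44; s_{28} = 15; s_{29} = 3; s_{30} = 16; s_{31} = 28; s_{32} = 45; s_{33} = 16; s_{34} = 8; s_{35} = 25; s_{36} = 10; s_{37} = 16; s_{38} = 9; s_{39} = 26; s_{40} = 15; s_{41} = 25; s_{42} = 38; s_{43} = 44; s_{44} = 8; s_{45} = 43; s_{46} = 28; s_{47} = 12.
Since (s_{46}, s_{47}) = (s_0, s_1) = (28, 12) (two consecutive terms determine the rest), the sequence is periodic with period 46.
So s_{2027} = s_{0 + ((2027-0) mod 46)} = s_3 = 31.

31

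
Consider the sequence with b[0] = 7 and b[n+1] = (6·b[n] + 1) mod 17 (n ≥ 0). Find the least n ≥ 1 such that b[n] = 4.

b[0] = 7; b[1] = 9; b[2] = 4; b[3] = 8; b[4] = 15; b[5] = 6; b[6] = 3; b[7] = 2; b[8] = 13; b[9] = 11; b[10] = 16; b[11] = 12; b[12] = 5; b[13] = 14; b[14] = 0; b[15] = 1; b[16] = 7.
The sequence repeats with period 16.
The value 4 first appears (with n ≥ 1) at b[2].

2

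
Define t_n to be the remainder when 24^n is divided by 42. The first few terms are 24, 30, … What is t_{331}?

24

We have t_1 = 24,  t_2 = 30,  t_3 = 6,  t_4 = 18,  t_5 = 12,  t_6 = 36,  t_7 = 24.
Since t_7 = t_1 = 24, the sequence is periodic with period 6.
(331 - 1) mod 6 = 0, so t_{331} = t_1 = 24.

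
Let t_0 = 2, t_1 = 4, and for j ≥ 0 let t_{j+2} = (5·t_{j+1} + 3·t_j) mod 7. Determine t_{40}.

t_0 = 2,  t_1 = 4,  t_2 = 5,  t_3 = 2,  t_4 = 4.
Since (t_3, t_4) = (t_0, t_1) = (2, 4) (two consecutive terms determine the rest), the sequence is periodic with period 3.
(40 - 0) mod 3 = 1, so t_{40} = t_1 = 4.

4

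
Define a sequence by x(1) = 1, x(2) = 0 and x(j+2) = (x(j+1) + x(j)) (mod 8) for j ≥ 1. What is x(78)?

3

x(1) = 1,  x(2) = 0,  x(3) = 1,  x(4) = 1,  x(5) = 2,  x(6) = 3,  x(7) = 5,  x(8) = 0,  x(9) = 5,  x(10) = 5,  x(11) = 2,  x(12) = 7,  x(13) = 1,  x(14) = 0.
Since (x(13), x(14)) = (x(1), x(2)) = (1, 0) (two consecutive terms determine the rest), the sequence is periodic with period 12.
(78 - 1) mod 12 = 5, so x(78) = x(6) = 3.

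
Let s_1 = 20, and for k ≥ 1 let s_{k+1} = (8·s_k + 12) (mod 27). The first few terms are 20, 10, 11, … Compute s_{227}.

Computing terms: s_1 = 20, s_2 = 10, s_3 = 11, s_4 = 19, s_5 = 2, s_6 = 1, s_7 = 20.
The sequence repeats with period 6.
(227 - 1) mod 6 = 4, so s_{227} = s_5 = 2.

2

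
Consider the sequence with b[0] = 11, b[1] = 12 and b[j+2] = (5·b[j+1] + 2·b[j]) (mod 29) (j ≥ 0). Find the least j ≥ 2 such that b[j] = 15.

Computing terms: b[0] = 11,  b[1] = 12,  b[2] = 24,  b[3] = 28,  b[4] = 14,  b[5] = 10,  b[6] = 20,  b[7] = 4,  b[8] = 2,  b[9] = 18,  b[10] = 7,  b[11] = 13,  b[12] = 21,  b[13] = 15,  b[14] = 1,  b[15] = 6,  b[16] = 3,  b[17] = 27,  b[18] = 25,  b[19] = 5,  b[20] = 17,  b[21] = 8,  b[22] = 16,  b[23] = 9,  b[24] = 19,  b[25] = 26,  b[26] = 23,  b[27] = 22,  b[28] = 11,  b[29] = 12.
Since (b[28], b[29]) = (b[0], b[1]) = (11, 12) (two consecutive terms determine the rest), the sequence is periodic with period 28.
The value 15 first appears (with j ≥ 2) at b[13].

13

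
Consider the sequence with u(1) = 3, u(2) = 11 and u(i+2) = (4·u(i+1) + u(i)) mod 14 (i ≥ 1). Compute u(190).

We have u(1) = 3,  u(2) = 11,  u(3) = 5,  u(4) = 3,  u(5) = 3,  u(6) = 1,  u(7) = 7,  u(8) = 1,  u(9) = 11,  u(10) = 3,  u(11) = 9,  u(12) = 11,  u(13) = 11,  u(14) = 13,  u(15) = 7,  u(16) = 13,  u(17) = 3,  u(18) = 11.
Since (u(17), u(18)) = (u(1), u(2)) = (3, 11) (two consecutive terms determine the rest), the sequence is periodic with period 16.
(190 - 1) mod 16 = 13, so u(190) = u(14) = 13.

13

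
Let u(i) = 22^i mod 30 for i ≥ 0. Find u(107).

u(0) = 1,  u(1) = 22,  u(2) = 4,  u(3) = 28,  u(4) = 16,  u(5) = 22.
Since u(5) = u(1) = 22, the sequence is eventually periodic: after a pre-period of length 1 it cycles with period 4.
For i ≥ 1, u(i) depends only on (i - 1) mod 4. (107 - 1) mod 4 = 2, so u(107) = u(3) = 28.

28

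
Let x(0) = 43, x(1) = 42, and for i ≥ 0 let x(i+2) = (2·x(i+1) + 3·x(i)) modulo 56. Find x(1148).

31

Computing terms: x(0) = 43; x(1) = 42; x(2) = 45; x(3) = 48; x(4) = 7; x(5) = 46; x(6) = 1; x(7) = 28; x(8) = 3; x(9) = 34; x(10) = 21; x(11) = 32; x(12) = 15; x(13) = 14; x(14) = 17; x(15) = 20; x(16) = 35; x(17) = 18; x(18) = 29; x(19) = 0; x(20) = 31; x(21) = 6; x(22) = 49; x(23) = 4; x(24) = 43; x(25) = 42.
The sequence repeats with period 24.
(1148 - 0) mod 24 = 20, so x(1148) = x(20) = 31.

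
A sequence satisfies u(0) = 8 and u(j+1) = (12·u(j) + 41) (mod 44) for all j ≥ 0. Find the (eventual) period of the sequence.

We have u(0) = 8; u(1) = 5; u(2) = 13; u(3) = 21; u(4) = 29; u(5) = 37; u(6) = 1; u(7) = 9; u(8) = 17; u(9) = 25; u(10) = 33; u(11) = 41; u(12) = 5.
Since u(12) = u(1) = 5, the sequence is eventually periodic: after a pre-period of length 1 it cycles with period 11.

11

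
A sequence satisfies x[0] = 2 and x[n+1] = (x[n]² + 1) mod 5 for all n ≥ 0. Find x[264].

Computing terms: x[0] = 2, x[1] = 0, x[2] = 1, x[3] = 2.
The sequence repeats with period 3.
So x[264] = x[0 + ((264-0) mod 3)] = x[0] = 2.

2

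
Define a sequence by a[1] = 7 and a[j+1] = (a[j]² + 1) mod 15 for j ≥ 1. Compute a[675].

Computing terms: a[1] = 7; a[2] = 5; a[3] = 11; a[4] = 2; a[5] = 5.
Since a[5] = a[2] = 5, the sequence is eventually periodic: after a pre-period of length 1 it cycles with period 3.
For j ≥ 2, a[j] depends only on (j - 2) mod 3. (675 - 2) mod 3 = 1, so a[675] = a[3] = 11.

11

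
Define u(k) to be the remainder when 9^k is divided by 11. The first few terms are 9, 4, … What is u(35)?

u(1) = 9; u(2) = 4; u(3) = 3; u(4) = 5; u(5) = 1; u(6) = 9.
The sequence repeats with period 5.
(35 - 1) mod 5 = 4, so u(35) = u(5) = 1.

1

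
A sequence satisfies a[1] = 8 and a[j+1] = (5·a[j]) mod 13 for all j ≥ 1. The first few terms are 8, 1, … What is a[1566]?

We have a[1] = 8; a[2] = 1; a[3] = 5; a[4] = 12; a[5] = 8.
The sequence repeats with period 4.
(1566 - 1) mod 4 = 1, so a[1566] = a[2] = 1.

1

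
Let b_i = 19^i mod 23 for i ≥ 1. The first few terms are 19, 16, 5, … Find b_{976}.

9

b_1 = 19; b_2 = 16; b_3 = 5; b_4 = 3; b_5 = 11; b_6 = 2; b_7 = 15; b_8 = 9; b_9 = 10; b_{10} = 6; b_{11} = 22; b_{12} = 4; b_{13} = 7; b_{14} = 18; b_{15} = 20; b_{16} = 12; b_{17} = 21; b_{18} = 8; b_{19} = 14; b_{20} = 13; b_{21} = 17; b_{22} = 1; b_{23} = 19.
The sequence repeats with period 22.
So b_{976} = b_{1 + ((976-1) mod 22)} = b_8 = 9.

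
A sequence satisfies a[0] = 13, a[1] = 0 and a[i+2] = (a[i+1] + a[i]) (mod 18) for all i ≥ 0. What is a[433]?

Listing terms: a[0] = 13, a[1] = 0, a[2] = 13, a[3] = 13, a[4] = 8, a[5] = 3, a[6] = 11, a[7] = 14, a[8] = 7, a[9] = 3, a[10] = 10, a[11] = 13, a[12] = 5, a[13] = 0, a[14] = 5, a[15] = 5, a[16] = 10, a[17] = 15, a[18] = 7, a[19] = 4, a[20] = 11, a[21] = 15, a[22] = 8, a[23] = 5, a[24] = 13, a[25] = 0.
The sequence repeats with period 24.
(433 - 0) mod 24 = 1, so a[433] = a[1] = 0.

0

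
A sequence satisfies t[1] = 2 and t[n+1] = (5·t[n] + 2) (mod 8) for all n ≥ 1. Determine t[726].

4

Computing terms: t[1] = 2; t[2] = 4; t[3] = 6; t[4] = 0; t[5] = 2.
The sequence repeats with period 4.
So t[726] = t[1 + ((726-1) mod 4)] = t[2] = 4.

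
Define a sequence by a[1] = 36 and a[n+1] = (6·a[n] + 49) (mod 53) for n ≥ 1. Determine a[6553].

36

Listing terms: a[1] = 36; a[2] = 0; a[3] = 49; a[4] = 25; a[5] = 40; a[6] = 24; a[7] = 34; a[8] = 41; a[9] = 30; a[10] = 17; a[11] = 45; a[12] = 1; a[13] = 2; a[14] = 8; a[15] = 44; a[16] = 48; a[17] = 19; a[18] = 4; a[19] = 20; a[20] = 10; a[21] = 3; a[22] = 14; a[23] = 27; a[24] = 52; a[25] = 43; a[26] = 42; a[27] = 36.
Since a[27] = a[1] = 36, the sequence is periodic with period 26.
So a[6553] = a[1 + ((6553-1) mod 26)] = a[1] = 36.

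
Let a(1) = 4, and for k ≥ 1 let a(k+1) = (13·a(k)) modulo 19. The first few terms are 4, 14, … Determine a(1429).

6

We have a(1) = 4, a(2) = 14, a(3) = 11, a(4) = 10, a(5) = 16, a(6) = 18, a(7) = 6, a(8) = 2, a(9) = 7, a(10) = 15, a(11) = 5, a(12) = 8, a(13) = 9, a(14) = 3, a(15) = 1, a(16) = 13, a(17) = 17, a(18) = 12, a(19) = 4.
Since a(19) = a(1) = 4, the sequence is periodic with period 18.
(1429 - 1) mod 18 = 6, so a(1429) = a(7) = 6.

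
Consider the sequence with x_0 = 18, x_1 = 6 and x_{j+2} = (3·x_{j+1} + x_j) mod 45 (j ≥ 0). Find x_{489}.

6

Computing terms: x_0 = 18, x_1 = 6, x_2 = 36, x_3 = 24, x_4 = 18, x_5 = 33, x_6 = 27, x_7 = 24, x_8 = 9, x_9 = 6, x_{10} = 27, x_{11} = 42, x_{12} = 18, x_{13} = 6.
The sequence repeats with period 12.
So x_{489} = x_{0 + ((489-0) mod 12)} = x_9 = 6.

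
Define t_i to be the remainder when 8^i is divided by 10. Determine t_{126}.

4

We have t_0 = 1,  t_1 = 8,  t_2 = 4,  t_3 = 2,  t_4 = 6,  t_5 = 8.
Since t_5 = t_1 = 8, the sequence is eventually periodic: after a pre-period of length 1 it cycles with period 4.
For i ≥ 1, t_i depends only on (i - 1) mod 4. (126 - 1) mod 4 = 1, so t_{126} = t_2 = 4.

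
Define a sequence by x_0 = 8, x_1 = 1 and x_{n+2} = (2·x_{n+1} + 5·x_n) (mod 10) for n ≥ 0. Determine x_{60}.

x_0 = 8, x_1 = 1, x_2 = 2, x_3 = 9, x_4 = 8, x_5 = 1.
The sequence repeats with period 4.
So x_{60} = x_{0 + ((60-0) mod 4)} = x_0 = 8.

8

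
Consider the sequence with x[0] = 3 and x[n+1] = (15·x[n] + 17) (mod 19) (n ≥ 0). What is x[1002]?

12

x[0] = 3, x[1] = 5, x[2] = 16, x[3] = 10, x[4] = 15, x[5] = 14, x[6] = 18, x[7] = 2, x[8] = 9, x[9] = 0, x[10] = 17, x[11] = 6, x[12] = 12, x[13] = 7, x[14] = 8, x[15] = 4, x[16] = 1, x[17] = 13, x[18] = 3.
Since x[18] = x[0] = 3, the sequence is periodic with period 18.
So x[1002] = x[0 + ((1002-0) mod 18)] = x[12] = 12.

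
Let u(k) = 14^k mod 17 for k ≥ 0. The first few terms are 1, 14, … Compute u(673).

We have u(0) = 1, u(1) = 14, u(2) = 9, u(3) = 7, u(4) = 13, u(5) = 12, u(6) = 15, u(7) = 6, u(8) = 16, u(9) = 3, u(10) = 8, u(11) = 10, u(12) = 4, u(13) = 5, u(14) = 2, u(15) = 11, u(16) = 1.
Since u(16) = u(0) = 1, the sequence is periodic with period 16.
So u(673) = u(0 + ((673-0) mod 16)) = u(1) = 14.

14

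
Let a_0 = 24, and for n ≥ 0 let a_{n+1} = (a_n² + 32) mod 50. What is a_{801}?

8

a_0 = 24; a_1 = 8; a_2 = 46; a_3 = 48; a_4 = 36; a_5 = 28; a_6 = 16; a_7 = 38; a_8 = 26; a_9 = 8.
Since a_9 = a_1 = 8, the sequence is eventually periodic: after a pre-period of length 1 it cycles with period 8.
For n ≥ 1, a_n depends only on (n - 1) mod 8. (801 - 1) mod 8 = 0, so a_{801} = a_1 = 8.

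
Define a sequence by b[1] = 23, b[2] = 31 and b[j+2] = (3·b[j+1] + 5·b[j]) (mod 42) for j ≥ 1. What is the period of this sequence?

12

b[1] = 23, b[2] = 31, b[3] = 40, b[4] = 23, b[5] = 17, b[6] = 40, b[7] = 37, b[8] = 17, b[9] = 26, b[10] = 37, b[11] = 31, b[12] = 26, b[13] = 23, b[14] = 31.
The sequence repeats with period 12.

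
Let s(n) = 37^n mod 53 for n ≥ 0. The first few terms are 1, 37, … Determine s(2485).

We have s(0) = 1,  s(1) = 37,  s(2) = 44,  s(3) = 38,  s(4) = 28,  s(5) = 29,  s(6) = 13,  s(7) = 4,  s(8) = 42,  s(9) = 17,  s(10) = 46,  s(11) = 6,  s(12) = 10,  s(13) = 52,  s(14) = 16,  s(15) = 9,  s(16) = 15,  s(17) = 25,  s(18) = 24,  s(19) = 40,  s(20) = 49,  s(21) = 11,  s(22) = 36,  s(23) = 7,  s(24) = 47,  s(25) = 43,  s(26) = 1.
Since s(26) = s(0) = 1, the sequence is periodic with period 26.
(2485 - 0) mod 26 = 15, so s(2485) = s(15) = 9.

9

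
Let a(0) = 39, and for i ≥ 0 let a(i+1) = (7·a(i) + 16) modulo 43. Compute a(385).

Computing terms: a(0) = 39, a(1) = 31, a(2) = 18, a(3) = 13, a(4) = 21, a(5) = 34, a(6) = 39.
The sequence repeats with period 6.
(385 - 0) mod 6 = 1, so a(385) = a(1) = 31.

31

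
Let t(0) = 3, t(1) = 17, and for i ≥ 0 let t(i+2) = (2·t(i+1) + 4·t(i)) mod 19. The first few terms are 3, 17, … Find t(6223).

8

We have t(0) = 3,  t(1) = 17,  t(2) = 8,  t(3) = 8,  t(4) = 10,  t(5) = 14,  t(6) = 11,  t(7) = 2,  t(8) = 10,  t(9) = 9,  t(10) = 1,  t(11) = 0,  t(12) = 4,  t(13) = 8,  t(14) = 13,  t(15) = 1,  t(16) = 16,  t(17) = 17,  t(18) = 3,  t(19) = 17.
Since (t(18), t(19)) = (t(0), t(1)) = (3, 17) (two consecutive terms determine the rest), the sequence is periodic with period 18.
(6223 - 0) mod 18 = 13, so t(6223) = t(13) = 8.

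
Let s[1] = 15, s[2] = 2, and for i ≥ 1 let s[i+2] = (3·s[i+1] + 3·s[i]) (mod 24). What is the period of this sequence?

Computing terms: s[1] = 15,  s[2] = 2,  s[3] = 3,  s[4] = 15,  s[5] = 6,  s[6] = 15,  s[7] = 15,  s[8] = 18,  s[9] = 3,  s[10] = 15.
Since (s[9], s[10]) = (s[3], s[4]) = (3, 15) (two consecutive terms determine the rest), the sequence is eventually periodic: after a pre-period of length 2 it cycles with period 6.

6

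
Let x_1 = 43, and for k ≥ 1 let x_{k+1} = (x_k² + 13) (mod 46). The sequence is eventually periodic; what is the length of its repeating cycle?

Listing terms: x_1 = 43; x_2 = 22; x_3 = 37; x_4 = 2; x_5 = 17; x_6 = 26; x_7 = 45; x_8 = 14; x_9 = 25; x_{10} = 40; x_{11} = 3; x_{12} = 22.
Since x_{12} = x_2 = 22, the sequence is eventually periodic: after a pre-period of length 1 it cycles with period 10.

10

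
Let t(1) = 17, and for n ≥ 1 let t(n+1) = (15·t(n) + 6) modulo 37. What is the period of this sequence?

36

We have t(1) = 17,  t(2) = 2,  t(3) = 36,  t(4) = 28,  t(5) = 19,  t(6) = 32,  t(7) = 5,  t(8) = 7,  t(9) = 0,  t(10) = 6,  t(11) = 22,  t(12) = 3,  t(13) = 14,  t(14) = 31,  t(15) = 27,  t(16) = 4,  t(17) = 29,  t(18) = 34,  t(19) = 35,  t(20) = 13,  t(21) = 16,  t(22) = 24,  t(23) = 33,  t(24) = 20,  t(25) = 10,  t(26) = 8,  t(27) = 15,  t(28) = 9,  t(29) = 30,  t(30) = 12,  t(31) = 1,  t(32) = 21,  t(33) = 25,  t(34) = 11,  t(35) = 23,  t(36) = 18,  t(37) = 17.
The sequence repeats with period 36.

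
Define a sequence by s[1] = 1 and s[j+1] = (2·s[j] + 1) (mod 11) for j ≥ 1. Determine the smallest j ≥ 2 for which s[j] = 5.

Listing terms: s[1] = 1; s[2] = 3; s[3] = 7; s[4] = 4; s[5] = 9; s[6] = 8; s[7] = 6; s[8] = 2; s[9] = 5; s[10] = 0; s[11] = 1.
Since s[11] = s[1] = 1, the sequence is periodic with period 10.
The value 5 first appears (with j ≥ 2) at s[9].

9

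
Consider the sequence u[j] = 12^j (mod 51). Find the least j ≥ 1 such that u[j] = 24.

Computing terms: u[0] = 1, u[1] = 12, u[2] = 42, u[3] = 45, u[4] = 30, u[5] = 3, u[6] = 36, u[7] = 24, u[8] = 33, u[9] = 39, u[10] = 9, u[11] = 6, u[12] = 21, u[13] = 48, u[14] = 15, u[15] = 27, u[16] = 18, u[17] = 12.
Since u[17] = u[1] = 12, the sequence is eventually periodic: after a pre-period of length 1 it cycles with period 16.
The value 24 first appears (with j ≥ 1) at u[7].

7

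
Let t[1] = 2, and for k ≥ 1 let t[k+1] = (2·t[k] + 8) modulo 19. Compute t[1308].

Computing terms: t[1] = 2; t[2] = 12; t[3] = 13; t[4] = 15; t[5] = 0; t[6] = 8; t[7] = 5; t[8] = 18; t[9] = 6; t[10] = 1; t[11] = 10; t[12] = 9; t[13] = 7; t[14] = 3; t[15] = 14; t[16] = 17; t[17] = 4; t[18] = 16; t[19] = 2.
The sequence repeats with period 18.
(1308 - 1) mod 18 = 11, so t[1308] = t[12] = 9.

9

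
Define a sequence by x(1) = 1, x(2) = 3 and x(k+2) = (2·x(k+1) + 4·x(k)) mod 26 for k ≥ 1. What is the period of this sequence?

42

Computing terms: x(1) = 1,  x(2) = 3,  x(3) = 10,  x(4) = 6,  x(5) = 0,  x(6) = 24,  x(7) = 22,  x(8) = 10,  x(9) = 4,  x(10) = 22,  x(11) = 8,  x(12) = 0,  x(13) = 6,  x(14) = 12,  x(15) = 22,  x(16) = 14,  x(17) = 12,  x(18) = 2,  x(19) = 0,  x(20) = 8,  x(21) = 16,  x(22) = 12,  x(23) = 10,  x(24) = 16,  x(25) = 20,  x(26) = 0,  x(27) = 2,  x(28) = 4,  x(29) = 16,  x(30) = 22,  x(31) = 4,  x(32) = 18,  x(33) = 0,  x(34) = 20,  x(35) = 14,  x(36) = 4,  x(37) = 12,  x(38) = 14,  x(39) = 24,  x(40) = 0,  x(41) = 18,  x(42) = 10,  x(43) = 14,  x(44) = 16,  x(45) = 10,  x(46) = 6.
Since (x(45), x(46)) = (x(3), x(4)) = (10, 6) (two consecutive terms determine the rest), the sequence is eventually periodic: after a pre-period of length 2 it cycles with period 42.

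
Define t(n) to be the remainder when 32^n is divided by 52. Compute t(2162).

Listing terms: t(1) = 32,  t(2) = 36,  t(3) = 8,  t(4) = 48,  t(5) = 28,  t(6) = 12,  t(7) = 20,  t(8) = 16,  t(9) = 44,  t(10) = 4,  t(11) = 24,  t(12) = 40,  t(13) = 32.
The sequence repeats with period 12.
So t(2162) = t(1 + ((2162-1) mod 12)) = t(2) = 36.

36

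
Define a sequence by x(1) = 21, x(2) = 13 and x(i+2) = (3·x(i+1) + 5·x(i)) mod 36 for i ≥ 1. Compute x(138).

We have x(1) = 21,  x(2) = 13,  x(3) = 0,  x(4) = 29,  x(5) = 15,  x(6) = 10,  x(7) = 33,  x(8) = 5,  x(9) = 0,  x(10) = 25,  x(11) = 3,  x(12) = 26,  x(13) = 21,  x(14) = 13.
Since (x(13), x(14)) = (x(1), x(2)) = (21, 13) (two consecutive terms determine the rest), the sequence is periodic with period 12.
(138 - 1) mod 12 = 5, so x(138) = x(6) = 10.

10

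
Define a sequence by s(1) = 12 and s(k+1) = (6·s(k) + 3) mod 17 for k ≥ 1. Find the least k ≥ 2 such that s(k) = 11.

s(1) = 12,  s(2) = 7,  s(3) = 11,  s(4) = 1,  s(5) = 9,  s(6) = 6,  s(7) = 5,  s(8) = 16,  s(9) = 14,  s(10) = 2,  s(11) = 15,  s(12) = 8,  s(13) = 0,  s(14) = 3,  s(15) = 4,  s(16) = 10,  s(17) = 12.
The sequence repeats with period 16.
The value 11 first appears (with k ≥ 2) at s(3).

3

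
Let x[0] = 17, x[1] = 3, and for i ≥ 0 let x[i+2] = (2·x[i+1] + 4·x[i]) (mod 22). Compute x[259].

Computing terms: x[0] = 17, x[1] = 3, x[2] = 8, x[3] = 6, x[4] = 0, x[5] = 2, x[6] = 4, x[7] = 16, x[8] = 4, x[9] = 6, x[10] = 6, x[11] = 14, x[12] = 8, x[13] = 6.
Since (x[12], x[13]) = (x[2], x[3]) = (8, 6) (two consecutive terms determine the rest), the sequence is eventually periodic: after a pre-period of length 2 it cycles with period 10.
For i ≥ 2, x[i] depends only on (i - 2) mod 10. (259 - 2) mod 10 = 7, so x[259] = x[9] = 6.

6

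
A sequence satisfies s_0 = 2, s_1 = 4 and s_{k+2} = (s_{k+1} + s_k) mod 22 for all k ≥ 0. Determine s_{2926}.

20

Listing terms: s_0 = 2,  s_1 = 4,  s_2 = 6,  s_3 = 10,  s_4 = 16,  s_5 = 4,  s_6 = 20,  s_7 = 2,  s_8 = 0,  s_9 = 2,  s_{10} = 2,  s_{11} = 4.
Since (s_{10}, s_{11}) = (s_0, s_1) = (2, 4) (two consecutive terms determine the rest), the sequence is periodic with period 10.
(2926 - 0) mod 10 = 6, so s_{2926} = s_6 = 20.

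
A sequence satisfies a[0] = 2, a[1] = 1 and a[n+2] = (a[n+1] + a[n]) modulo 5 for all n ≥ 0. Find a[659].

4

Computing terms: a[0] = 2,  a[1] = 1,  a[2] = 3,  a[3] = 4,  a[4] = 2,  a[5] = 1.
Since (a[4], a[5]) = (a[0], a[1]) = (2, 1) (two consecutive terms determine the rest), the sequence is periodic with period 4.
So a[659] = a[0 + ((659-0) mod 4)] = a[3] = 4.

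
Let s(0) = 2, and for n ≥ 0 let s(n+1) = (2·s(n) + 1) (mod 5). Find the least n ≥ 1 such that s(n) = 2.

4

s(0) = 2, s(1) = 0, s(2) = 1, s(3) = 3, s(4) = 2.
Since s(4) = s(0) = 2, the sequence is periodic with period 4.
The value 2 next appears (with n ≥ 1) at s(4).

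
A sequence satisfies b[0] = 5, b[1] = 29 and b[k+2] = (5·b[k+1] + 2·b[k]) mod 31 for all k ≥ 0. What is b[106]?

We have b[0] = 5; b[1] = 29; b[2] = 0; b[3] = 27; b[4] = 11; b[5] = 16; b[6] = 9; b[7] = 15; b[8] = 0; b[9] = 30; b[10] = 26; b[11] = 4; b[12] = 10; b[13] = 27; b[14] = 0; b[15] = 23; b[16] = 22; b[17] = 1; b[18] = 18; b[19] = 30; b[20] = 0; b[21] = 29; b[22] = 21; b[23] = 8; b[24] = 20; b[25] = 23; b[26] = 0; b[27] = 15; b[28] = 13; b[29] = 2; b[30] = 5; b[31] = 29.
Since (b[30], b[31]) = (b[0], b[1]) = (5, 29) (two consecutive terms determine the rest), the sequence is periodic with period 30.
(106 - 0) mod 30 = 16, so b[106] = b[16] = 22.

22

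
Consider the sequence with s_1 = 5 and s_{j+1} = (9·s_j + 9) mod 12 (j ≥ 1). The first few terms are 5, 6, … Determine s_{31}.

We have s_1 = 5; s_2 = 6; s_3 = 3; s_4 = 0; s_5 = 9; s_6 = 6.
Since s_6 = s_2 = 6, the sequence is eventually periodic: after a pre-period of length 1 it cycles with period 4.
For j ≥ 2, s_j depends only on (j - 2) mod 4. (31 - 2) mod 4 = 1, so s_{31} = s_3 = 3.

3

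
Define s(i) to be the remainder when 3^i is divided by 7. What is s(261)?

Computing terms: s(0) = 1,  s(1) = 3,  s(2) = 2,  s(3) = 6,  s(4) = 4,  s(5) = 5,  s(6) = 1.
Since s(6) = s(0) = 1, the sequence is periodic with period 6.
(261 - 0) mod 6 = 3, so s(261) = s(3) = 6.

6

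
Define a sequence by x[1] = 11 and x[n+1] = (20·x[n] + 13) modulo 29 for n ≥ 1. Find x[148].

Computing terms: x[1] = 11,  x[2] = 1,  x[3] = 4,  x[4] = 6,  x[5] = 17,  x[6] = 5,  x[7] = 26,  x[8] = 11.
Since x[8] = x[1] = 11, the sequence is periodic with period 7.
So x[148] = x[1 + ((148-1) mod 7)] = x[1] = 11.

11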